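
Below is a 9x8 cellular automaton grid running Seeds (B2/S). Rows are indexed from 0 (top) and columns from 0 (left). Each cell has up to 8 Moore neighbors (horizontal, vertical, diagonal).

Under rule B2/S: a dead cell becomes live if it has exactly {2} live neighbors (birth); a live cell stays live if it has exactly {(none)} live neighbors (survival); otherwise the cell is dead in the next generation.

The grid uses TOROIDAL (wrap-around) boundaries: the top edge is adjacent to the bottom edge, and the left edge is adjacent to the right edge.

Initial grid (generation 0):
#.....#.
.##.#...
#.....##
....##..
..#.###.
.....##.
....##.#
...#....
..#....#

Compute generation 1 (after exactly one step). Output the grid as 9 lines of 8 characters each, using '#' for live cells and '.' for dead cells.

Answer: .....#..
...#....
..#.....
##......
.......#
........
...#....
#.#..#.#
##.#..#.

Derivation:
Simulating step by step:
Generation 0 (given above): 22 live cells
Generation 1: 15 live cells
(generation 1 grid is the final answer)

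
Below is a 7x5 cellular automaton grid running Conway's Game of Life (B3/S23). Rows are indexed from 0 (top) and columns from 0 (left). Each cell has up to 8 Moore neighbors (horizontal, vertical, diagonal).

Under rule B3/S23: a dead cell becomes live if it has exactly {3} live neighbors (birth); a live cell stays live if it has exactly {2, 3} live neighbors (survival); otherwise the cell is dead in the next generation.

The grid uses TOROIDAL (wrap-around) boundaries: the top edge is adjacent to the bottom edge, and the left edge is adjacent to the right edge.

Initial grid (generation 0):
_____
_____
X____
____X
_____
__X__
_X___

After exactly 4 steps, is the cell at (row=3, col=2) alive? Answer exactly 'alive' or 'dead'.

Answer: dead

Derivation:
Simulating step by step:
Generation 0 (given above): 4 live cells
Generation 1: 0 live cells
_____
_____
_____
_____
_____
_____
_____
Generation 2: 0 live cells
_____
_____
_____
_____
_____
_____
_____
Generation 3: 0 live cells
_____
_____
_____
_____
_____
_____
_____
Generation 4: 0 live cells
_____
_____
_____
_____
_____
_____
_____

Cell (3,2) at generation 4: 0 -> dead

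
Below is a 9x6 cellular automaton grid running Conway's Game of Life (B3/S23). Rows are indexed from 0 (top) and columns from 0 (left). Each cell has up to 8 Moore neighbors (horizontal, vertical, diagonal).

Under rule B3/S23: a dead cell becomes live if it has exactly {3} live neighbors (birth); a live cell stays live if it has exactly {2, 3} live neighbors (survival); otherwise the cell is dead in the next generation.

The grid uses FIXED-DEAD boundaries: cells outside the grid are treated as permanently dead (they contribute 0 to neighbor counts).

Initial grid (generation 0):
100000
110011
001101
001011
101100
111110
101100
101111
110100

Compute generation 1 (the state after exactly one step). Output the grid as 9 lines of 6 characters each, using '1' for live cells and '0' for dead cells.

Answer: 110000
111111
001000
000001
100001
100010
100001
100000
110100

Derivation:
Simulating step by step:
Generation 0 (given above): 30 live cells
Generation 1: 20 live cells
(generation 1 grid is the final answer)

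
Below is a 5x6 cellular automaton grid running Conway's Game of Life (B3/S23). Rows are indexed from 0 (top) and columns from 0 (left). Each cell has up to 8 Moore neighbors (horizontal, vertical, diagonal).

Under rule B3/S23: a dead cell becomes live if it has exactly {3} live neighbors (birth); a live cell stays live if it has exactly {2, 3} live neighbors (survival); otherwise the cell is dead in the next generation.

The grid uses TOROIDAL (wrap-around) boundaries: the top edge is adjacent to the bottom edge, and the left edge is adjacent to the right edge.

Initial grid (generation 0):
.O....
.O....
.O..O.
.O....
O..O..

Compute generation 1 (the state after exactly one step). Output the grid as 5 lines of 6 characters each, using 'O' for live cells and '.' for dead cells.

Answer: OOO...
OOO...
OOO...
OOO...
OOO...

Derivation:
Simulating step by step:
Generation 0 (given above): 7 live cells
Generation 1: 15 live cells
(generation 1 grid is the final answer)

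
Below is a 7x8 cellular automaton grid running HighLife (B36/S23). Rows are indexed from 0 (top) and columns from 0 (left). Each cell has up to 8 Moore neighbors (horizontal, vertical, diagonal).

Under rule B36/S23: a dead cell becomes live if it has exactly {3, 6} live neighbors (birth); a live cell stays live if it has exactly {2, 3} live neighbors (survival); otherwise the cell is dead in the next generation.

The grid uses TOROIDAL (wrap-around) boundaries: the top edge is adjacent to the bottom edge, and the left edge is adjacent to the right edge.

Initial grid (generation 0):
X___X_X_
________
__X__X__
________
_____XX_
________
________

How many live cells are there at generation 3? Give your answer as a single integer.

Simulating step by step:
Generation 0 (given above): 7 live cells
Generation 1: 3 live cells
________
_____X__
________
_____XX_
________
________
________
Generation 2: 2 live cells
________
________
_____XX_
________
________
________
________
Generation 3: 0 live cells
________
________
________
________
________
________
________
Population at generation 3: 0

Answer: 0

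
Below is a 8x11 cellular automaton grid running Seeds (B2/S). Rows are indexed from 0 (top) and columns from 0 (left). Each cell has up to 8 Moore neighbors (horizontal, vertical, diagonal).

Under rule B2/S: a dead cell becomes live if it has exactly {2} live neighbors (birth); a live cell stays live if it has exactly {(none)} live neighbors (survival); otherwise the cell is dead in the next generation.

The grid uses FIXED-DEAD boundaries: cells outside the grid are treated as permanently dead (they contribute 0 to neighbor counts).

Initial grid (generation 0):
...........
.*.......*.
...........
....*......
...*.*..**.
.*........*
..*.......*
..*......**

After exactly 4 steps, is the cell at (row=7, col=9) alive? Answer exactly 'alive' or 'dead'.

Simulating step by step:
Generation 0 (given above): 14 live cells
Generation 1: 12 live cells
...........
...........
...........
...*.*..**.
..*.......*
...**...*..
...*.......
.*.*.......
Generation 2: 10 live cells
...........
...........
....*...**.
..*.*.....*
.....*.*...
.........*.
...........
....*......
Generation 3: 14 live cells
...........
........**.
.....*....*
......**...
...**.*.***
......*.*..
...........
...........
Generation 4: 8 live cells
........**.
..........*
...........
...*.......
...........
...**.....*
.......*...
...........

Cell (7,9) at generation 4: 0 -> dead

Answer: dead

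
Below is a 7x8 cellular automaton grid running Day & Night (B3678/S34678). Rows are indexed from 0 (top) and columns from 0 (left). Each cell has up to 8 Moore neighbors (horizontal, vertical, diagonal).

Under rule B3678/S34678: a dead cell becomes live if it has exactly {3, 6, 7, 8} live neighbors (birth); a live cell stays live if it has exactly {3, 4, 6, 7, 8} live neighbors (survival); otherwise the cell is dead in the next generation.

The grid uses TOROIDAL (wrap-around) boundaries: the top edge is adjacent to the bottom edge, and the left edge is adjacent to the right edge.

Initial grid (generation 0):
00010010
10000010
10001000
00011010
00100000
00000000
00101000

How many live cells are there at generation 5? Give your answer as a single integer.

Simulating step by step:
Generation 0 (given above): 12 live cells
Generation 1: 9 live cells
00000101
00000100
00010000
00010100
00010000
00010000
00010000
Generation 2: 9 live cells
00001010
00001010
00000000
00100000
00100000
00101000
00001000
Generation 3: 2 live cells
00010000
00000000
00000000
00000000
01000000
00000000
00000000
Generation 4: 0 live cells
00000000
00000000
00000000
00000000
00000000
00000000
00000000
Generation 5: 0 live cells
00000000
00000000
00000000
00000000
00000000
00000000
00000000
Population at generation 5: 0

Answer: 0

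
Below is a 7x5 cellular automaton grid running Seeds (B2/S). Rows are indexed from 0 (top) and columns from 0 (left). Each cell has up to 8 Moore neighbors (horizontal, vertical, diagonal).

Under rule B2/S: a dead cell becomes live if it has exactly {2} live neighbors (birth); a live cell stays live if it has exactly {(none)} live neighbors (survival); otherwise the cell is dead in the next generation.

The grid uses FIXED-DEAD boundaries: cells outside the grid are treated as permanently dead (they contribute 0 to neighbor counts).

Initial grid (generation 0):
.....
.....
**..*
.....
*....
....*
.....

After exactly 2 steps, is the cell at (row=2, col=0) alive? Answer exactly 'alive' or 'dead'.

Simulating step by step:
Generation 0 (given above): 5 live cells
Generation 1: 2 live cells
.....
**...
.....
.....
.....
.....
.....
Generation 2: 4 live cells
**...
.....
**...
.....
.....
.....
.....

Cell (2,0) at generation 2: 1 -> alive

Answer: alive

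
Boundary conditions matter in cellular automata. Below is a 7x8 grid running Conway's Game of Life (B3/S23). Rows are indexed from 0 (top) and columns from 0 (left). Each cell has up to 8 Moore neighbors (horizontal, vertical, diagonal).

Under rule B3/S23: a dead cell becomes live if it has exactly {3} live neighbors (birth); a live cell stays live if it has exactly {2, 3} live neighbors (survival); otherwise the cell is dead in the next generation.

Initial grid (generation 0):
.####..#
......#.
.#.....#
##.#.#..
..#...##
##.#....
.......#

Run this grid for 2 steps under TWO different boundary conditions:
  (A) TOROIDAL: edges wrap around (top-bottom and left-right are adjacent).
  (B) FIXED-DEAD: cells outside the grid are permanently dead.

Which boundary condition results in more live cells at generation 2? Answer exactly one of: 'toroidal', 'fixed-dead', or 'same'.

Answer: toroidal

Derivation:
Under TOROIDAL boundary, generation 2:
.#####..
...#.#..
.#....##
.#.#.#..
...#.###
###.#.#.
.....#..
Population = 23

Under FIXED-DEAD boundary, generation 2:
..##....
#..#..##
......#.
#..#.###
#..#.##.
..##.###
........
Population = 21

Comparison: toroidal=23, fixed-dead=21 -> toroidal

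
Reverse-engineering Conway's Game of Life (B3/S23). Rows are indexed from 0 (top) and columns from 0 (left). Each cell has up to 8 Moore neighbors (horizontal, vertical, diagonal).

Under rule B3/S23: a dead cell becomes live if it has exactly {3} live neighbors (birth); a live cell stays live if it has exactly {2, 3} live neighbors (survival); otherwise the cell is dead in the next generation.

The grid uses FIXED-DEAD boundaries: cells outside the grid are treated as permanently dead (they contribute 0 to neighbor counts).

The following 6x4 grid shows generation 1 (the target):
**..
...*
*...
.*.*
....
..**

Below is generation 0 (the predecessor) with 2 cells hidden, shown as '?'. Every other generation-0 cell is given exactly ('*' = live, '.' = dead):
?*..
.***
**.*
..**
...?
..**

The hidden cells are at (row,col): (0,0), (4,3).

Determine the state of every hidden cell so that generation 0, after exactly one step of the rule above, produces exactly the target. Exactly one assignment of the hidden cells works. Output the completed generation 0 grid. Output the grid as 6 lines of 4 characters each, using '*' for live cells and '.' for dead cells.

Hidden generation-0 cells (in order): (0,0), (4,3).
A hidden cell only influences target cells in its own 3x3 neighborhood. Try each of the 2^2 = 4 assignments, step the completed generation 0 forward once under B3/S23, and compare with the target:
  (0,0)=. (4,3)=. -> step gives (0,0)='.' but target has '*' -> reject
  (0,0)=. (4,3)=* -> step gives (0,0)='.' but target has '*' -> reject
  (0,0)=* (4,3)=. -> step gives (3,2)='*' but target has '.' -> reject
  (0,0)=* (4,3)=* -> step reproduces the target at every cell -> ACCEPT
Unique solution: (0,0)=live, (4,3)=live.
Check: live-neighbor counts of every cell in the completed generation 0:
2342
5552
2474
2343
0254
0122
Applying B3/S23 to generation 0 with these counts gives:
**..
...*
*...
.*.*
....
..**
which matches the target exactly.

Answer: **..
.***
**.*
..**
...*
..**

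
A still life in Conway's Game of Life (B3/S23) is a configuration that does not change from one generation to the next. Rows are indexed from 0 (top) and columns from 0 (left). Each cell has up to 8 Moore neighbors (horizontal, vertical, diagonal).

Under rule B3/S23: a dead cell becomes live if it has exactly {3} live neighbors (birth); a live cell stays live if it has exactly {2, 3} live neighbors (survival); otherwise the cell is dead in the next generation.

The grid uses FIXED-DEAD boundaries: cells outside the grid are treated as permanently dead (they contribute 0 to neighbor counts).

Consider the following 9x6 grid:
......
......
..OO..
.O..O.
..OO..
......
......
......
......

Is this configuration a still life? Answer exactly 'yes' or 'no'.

Answer: yes

Derivation:
Compute generation 1 and compare to generation 0 (given above):
Generation 1:
......
......
..OO..
.O..O.
..OO..
......
......
......
......
The grids are IDENTICAL -> still life.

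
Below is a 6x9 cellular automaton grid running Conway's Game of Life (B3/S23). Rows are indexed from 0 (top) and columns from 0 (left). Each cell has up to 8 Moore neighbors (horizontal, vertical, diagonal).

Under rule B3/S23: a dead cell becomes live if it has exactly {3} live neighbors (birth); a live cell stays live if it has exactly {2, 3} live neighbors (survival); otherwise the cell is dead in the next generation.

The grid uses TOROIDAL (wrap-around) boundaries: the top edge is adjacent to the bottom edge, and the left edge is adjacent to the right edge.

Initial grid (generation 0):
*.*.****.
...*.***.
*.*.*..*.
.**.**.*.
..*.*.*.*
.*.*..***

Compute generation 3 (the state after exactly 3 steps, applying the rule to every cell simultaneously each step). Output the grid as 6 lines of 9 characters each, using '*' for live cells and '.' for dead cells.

Answer: .........
..**.....
.***.....
.*.....*.
........*
...*....*

Derivation:
Simulating step by step:
Generation 0 (given above): 28 live cells
Generation 1: 13 live cells
***......
..*......
..*....*.
*.*.*..*.
....*...*
.*.......
Generation 2: 14 live cells
*.*......
..**.....
..*.....*
.*.....*.
**.*....*
.**......
Generation 3: 10 live cells
(generation 3 grid is the final answer)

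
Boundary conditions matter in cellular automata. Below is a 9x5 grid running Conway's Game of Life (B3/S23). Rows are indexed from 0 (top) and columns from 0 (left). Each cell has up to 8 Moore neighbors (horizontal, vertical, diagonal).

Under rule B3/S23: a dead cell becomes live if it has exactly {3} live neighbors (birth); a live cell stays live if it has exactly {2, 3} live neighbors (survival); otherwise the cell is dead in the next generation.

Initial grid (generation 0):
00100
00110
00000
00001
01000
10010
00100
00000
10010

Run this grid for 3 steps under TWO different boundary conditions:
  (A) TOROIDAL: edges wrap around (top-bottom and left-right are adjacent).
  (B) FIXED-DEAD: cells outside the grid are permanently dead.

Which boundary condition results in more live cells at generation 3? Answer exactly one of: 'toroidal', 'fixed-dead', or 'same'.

Under TOROIDAL boundary, generation 3:
11100
11000
10111
11111
01001
11000
00000
00000
00000
Population = 18

Under FIXED-DEAD boundary, generation 3:
00010
00001
00010
00000
00000
00000
00000
00000
00000
Population = 3

Comparison: toroidal=18, fixed-dead=3 -> toroidal

Answer: toroidal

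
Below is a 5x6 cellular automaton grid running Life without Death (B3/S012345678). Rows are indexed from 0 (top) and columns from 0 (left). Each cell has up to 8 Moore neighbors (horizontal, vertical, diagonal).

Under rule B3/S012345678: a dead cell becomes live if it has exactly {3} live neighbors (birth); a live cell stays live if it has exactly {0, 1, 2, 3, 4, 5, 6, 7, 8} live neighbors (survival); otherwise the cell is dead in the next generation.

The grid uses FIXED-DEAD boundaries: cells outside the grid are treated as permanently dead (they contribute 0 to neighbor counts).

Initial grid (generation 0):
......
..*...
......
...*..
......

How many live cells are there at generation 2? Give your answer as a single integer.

Answer: 2

Derivation:
Simulating step by step:
Generation 0 (given above): 2 live cells
Generation 1: 2 live cells
......
..*...
......
...*..
......
Generation 2: 2 live cells
......
..*...
......
...*..
......
Population at generation 2: 2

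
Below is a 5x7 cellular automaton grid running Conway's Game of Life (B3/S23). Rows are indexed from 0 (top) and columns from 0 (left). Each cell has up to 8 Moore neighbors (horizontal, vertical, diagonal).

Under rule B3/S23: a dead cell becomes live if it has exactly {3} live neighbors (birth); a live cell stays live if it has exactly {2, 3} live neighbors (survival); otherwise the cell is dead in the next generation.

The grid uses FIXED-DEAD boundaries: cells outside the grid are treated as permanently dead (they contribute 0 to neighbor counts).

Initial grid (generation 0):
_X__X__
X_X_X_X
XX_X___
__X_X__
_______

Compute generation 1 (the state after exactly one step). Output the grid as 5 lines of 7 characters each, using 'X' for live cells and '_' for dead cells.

Simulating step by step:
Generation 0 (given above): 11 live cells
Generation 1: 13 live cells
(generation 1 grid is the final answer)

Answer: _X_X_X_
X_X_XX_
X___XX_
_XXX___
_______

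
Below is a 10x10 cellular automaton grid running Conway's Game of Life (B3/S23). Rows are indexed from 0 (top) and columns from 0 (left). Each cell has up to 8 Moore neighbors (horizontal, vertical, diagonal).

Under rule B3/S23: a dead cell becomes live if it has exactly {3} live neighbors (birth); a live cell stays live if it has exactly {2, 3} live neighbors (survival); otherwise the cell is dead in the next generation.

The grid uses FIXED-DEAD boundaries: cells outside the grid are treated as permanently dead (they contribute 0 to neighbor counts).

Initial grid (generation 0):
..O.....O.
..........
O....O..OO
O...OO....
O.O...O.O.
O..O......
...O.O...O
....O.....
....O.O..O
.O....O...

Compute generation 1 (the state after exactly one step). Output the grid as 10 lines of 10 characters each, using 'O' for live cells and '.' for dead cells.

Answer: ..........
........OO
....OO....
O...OOOOOO
O..OOO....
.OOOO.....
...O......
...OO.....
..........
.....O....

Derivation:
Simulating step by step:
Generation 0 (given above): 24 live cells
Generation 1: 23 live cells
(generation 1 grid is the final answer)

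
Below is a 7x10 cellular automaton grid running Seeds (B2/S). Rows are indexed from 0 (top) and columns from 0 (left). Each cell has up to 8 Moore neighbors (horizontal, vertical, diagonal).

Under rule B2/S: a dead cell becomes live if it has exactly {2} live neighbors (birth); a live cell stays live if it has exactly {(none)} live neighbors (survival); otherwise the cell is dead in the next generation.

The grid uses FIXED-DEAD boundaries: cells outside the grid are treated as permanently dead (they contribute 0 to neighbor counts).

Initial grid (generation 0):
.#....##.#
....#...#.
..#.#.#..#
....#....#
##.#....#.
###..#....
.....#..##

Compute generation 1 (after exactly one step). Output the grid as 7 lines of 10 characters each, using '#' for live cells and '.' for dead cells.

Simulating step by step:
Generation 0 (given above): 23 live cells
Generation 1: 15 live cells
(generation 1 grid is the final answer)

Answer: .....#....
.##.......
.......#..
#......#..
.....#...#
...#..##..
#.#.#.#...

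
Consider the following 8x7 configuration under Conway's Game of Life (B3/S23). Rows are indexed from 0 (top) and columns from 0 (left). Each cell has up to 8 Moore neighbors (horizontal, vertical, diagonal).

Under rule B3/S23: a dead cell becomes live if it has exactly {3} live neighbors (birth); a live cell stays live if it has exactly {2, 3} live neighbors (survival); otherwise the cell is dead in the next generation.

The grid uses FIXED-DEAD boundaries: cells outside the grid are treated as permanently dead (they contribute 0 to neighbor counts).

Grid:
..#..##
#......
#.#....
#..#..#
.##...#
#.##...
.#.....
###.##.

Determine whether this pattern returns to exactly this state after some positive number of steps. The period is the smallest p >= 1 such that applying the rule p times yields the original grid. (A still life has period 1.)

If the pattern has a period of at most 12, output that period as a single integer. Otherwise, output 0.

Simulating and comparing each generation to the original:
Gen 0 (original, given above): 21 live cells
Gen 1: 10 live cells, differs from original
Gen 2: 8 live cells, differs from original
Gen 3: 10 live cells, differs from original
Gen 4: 9 live cells, differs from original
Gen 5: 9 live cells, differs from original
Gen 6: 8 live cells, differs from original
Gen 7: 7 live cells, differs from original
Gen 8: 8 live cells, differs from original
Gen 9: 9 live cells, differs from original
Gen 10: 10 live cells, differs from original
Gen 11: 12 live cells, differs from original
Gen 12: 11 live cells, differs from original
No period found within 12 steps.

Answer: 0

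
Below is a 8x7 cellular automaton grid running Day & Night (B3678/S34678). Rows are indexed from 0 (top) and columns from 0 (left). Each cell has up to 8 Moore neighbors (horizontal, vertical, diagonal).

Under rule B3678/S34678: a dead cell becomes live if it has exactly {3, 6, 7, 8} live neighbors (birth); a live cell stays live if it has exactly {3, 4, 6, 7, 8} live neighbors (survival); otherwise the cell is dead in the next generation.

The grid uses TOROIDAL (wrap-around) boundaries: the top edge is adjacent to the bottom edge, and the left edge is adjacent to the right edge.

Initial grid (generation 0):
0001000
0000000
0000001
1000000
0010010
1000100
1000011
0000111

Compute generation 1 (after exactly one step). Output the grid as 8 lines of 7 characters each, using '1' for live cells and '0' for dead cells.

Simulating step by step:
Generation 0 (given above): 13 live cells
Generation 1: 11 live cells
(generation 1 grid is the final answer)

Answer: 0000110
0000000
0000000
0000001
0100001
0100000
1000000
1000111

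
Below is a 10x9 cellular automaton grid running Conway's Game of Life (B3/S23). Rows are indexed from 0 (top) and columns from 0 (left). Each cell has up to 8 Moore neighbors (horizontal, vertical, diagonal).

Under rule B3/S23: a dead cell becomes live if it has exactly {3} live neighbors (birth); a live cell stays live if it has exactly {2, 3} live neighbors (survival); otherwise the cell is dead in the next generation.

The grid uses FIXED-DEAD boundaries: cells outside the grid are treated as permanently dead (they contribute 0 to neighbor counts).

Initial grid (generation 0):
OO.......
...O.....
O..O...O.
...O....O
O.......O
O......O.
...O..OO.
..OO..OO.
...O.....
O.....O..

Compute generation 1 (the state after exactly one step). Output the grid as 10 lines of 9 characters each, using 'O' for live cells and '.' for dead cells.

Answer: .........
OOO......
..OOO....
.......OO
.......OO
......OOO
..OO....O
..OOO.OO.
..OO..OO.
.........

Derivation:
Simulating step by step:
Generation 0 (given above): 22 live cells
Generation 1: 25 live cells
(generation 1 grid is the final answer)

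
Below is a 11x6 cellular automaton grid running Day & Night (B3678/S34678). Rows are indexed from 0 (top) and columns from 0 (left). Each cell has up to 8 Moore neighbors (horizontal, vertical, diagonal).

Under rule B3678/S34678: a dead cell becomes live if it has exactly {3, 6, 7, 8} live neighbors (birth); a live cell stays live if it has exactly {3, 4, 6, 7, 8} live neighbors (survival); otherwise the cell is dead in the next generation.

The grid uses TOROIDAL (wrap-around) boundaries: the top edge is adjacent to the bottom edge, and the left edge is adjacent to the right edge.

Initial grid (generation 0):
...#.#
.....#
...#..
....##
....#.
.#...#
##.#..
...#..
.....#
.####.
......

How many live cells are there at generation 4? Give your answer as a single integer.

Simulating step by step:
Generation 0 (given above): 18 live cells
Generation 1: 13 live cells
....#.
......
.....#
...##.
#...#.
..#.#.
#...#.
#.#.#.
......
......
......
Generation 2: 6 live cells
......
......
....#.
....#.
....#.
.#....
......
.#.#..
......
......
......
Generation 3: 3 live cells
......
......
......
...#.#
......
......
..#...
......
......
......
......
Generation 4: 0 live cells
......
......
......
......
......
......
......
......
......
......
......
Population at generation 4: 0

Answer: 0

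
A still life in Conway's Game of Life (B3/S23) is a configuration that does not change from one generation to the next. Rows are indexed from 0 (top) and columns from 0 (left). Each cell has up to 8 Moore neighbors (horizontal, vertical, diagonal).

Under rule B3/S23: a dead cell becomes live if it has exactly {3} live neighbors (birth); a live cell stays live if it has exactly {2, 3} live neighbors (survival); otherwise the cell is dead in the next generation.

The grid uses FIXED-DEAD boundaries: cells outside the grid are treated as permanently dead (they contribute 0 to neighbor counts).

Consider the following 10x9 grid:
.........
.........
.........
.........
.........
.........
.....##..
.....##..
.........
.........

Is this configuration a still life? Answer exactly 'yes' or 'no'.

Answer: yes

Derivation:
Compute generation 1 and compare to generation 0 (given above):
Generation 1:
.........
.........
.........
.........
.........
.........
.....##..
.....##..
.........
.........
The grids are IDENTICAL -> still life.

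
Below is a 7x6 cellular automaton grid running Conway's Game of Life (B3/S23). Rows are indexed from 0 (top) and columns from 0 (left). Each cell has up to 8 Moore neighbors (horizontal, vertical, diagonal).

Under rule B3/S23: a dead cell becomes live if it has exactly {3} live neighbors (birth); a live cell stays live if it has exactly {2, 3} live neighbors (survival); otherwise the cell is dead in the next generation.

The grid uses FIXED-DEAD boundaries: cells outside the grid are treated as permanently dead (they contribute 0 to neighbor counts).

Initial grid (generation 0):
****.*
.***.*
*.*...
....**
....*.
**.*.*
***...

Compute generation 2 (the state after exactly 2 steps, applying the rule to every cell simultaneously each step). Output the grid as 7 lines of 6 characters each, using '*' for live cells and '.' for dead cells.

Simulating step by step:
Generation 0 (given above): 21 live cells
Generation 1: 13 live cells
*..*..
......
..*..*
...***
...*..
*..**.
*.*...
Generation 2: 13 live cells
(generation 2 grid is the final answer)

Answer: ......
......
...*.*
..**.*
..*..*
.****.
.*.*..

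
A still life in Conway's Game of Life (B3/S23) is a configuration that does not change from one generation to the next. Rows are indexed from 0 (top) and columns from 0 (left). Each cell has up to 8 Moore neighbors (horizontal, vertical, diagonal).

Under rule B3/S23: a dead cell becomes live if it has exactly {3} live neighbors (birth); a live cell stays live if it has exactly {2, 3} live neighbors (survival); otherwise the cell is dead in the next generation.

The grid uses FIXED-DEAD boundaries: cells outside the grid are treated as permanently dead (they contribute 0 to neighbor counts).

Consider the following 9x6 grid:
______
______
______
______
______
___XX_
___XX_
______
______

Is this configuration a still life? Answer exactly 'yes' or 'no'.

Compute generation 1 and compare to generation 0 (given above):
Generation 1:
______
______
______
______
______
___XX_
___XX_
______
______
The grids are IDENTICAL -> still life.

Answer: yes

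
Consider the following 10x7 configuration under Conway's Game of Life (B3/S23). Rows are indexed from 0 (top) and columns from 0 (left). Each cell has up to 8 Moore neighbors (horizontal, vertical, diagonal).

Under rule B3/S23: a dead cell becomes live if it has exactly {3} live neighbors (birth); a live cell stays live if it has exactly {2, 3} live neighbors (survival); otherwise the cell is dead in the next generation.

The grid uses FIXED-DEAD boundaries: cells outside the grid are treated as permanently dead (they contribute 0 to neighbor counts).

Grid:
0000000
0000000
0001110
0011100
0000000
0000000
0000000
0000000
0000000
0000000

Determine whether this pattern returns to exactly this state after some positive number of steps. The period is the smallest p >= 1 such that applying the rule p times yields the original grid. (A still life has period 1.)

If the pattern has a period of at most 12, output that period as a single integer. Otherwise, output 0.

Simulating and comparing each generation to the original:
Gen 0 (original, given above): 6 live cells
Gen 1: 6 live cells, differs from original
Gen 2: 6 live cells, MATCHES original -> period = 2

Answer: 2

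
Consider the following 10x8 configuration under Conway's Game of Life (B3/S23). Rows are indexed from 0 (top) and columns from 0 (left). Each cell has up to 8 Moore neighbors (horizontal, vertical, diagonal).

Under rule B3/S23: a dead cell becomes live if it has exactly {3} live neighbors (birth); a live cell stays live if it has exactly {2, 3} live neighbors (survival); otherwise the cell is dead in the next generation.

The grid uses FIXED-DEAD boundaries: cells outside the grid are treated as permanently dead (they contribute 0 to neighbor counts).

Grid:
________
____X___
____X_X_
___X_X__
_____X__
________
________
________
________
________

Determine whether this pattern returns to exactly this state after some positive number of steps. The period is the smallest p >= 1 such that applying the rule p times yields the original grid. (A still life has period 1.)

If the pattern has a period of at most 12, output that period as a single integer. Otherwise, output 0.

Answer: 2

Derivation:
Simulating and comparing each generation to the original:
Gen 0 (original, given above): 6 live cells
Gen 1: 6 live cells, differs from original
Gen 2: 6 live cells, MATCHES original -> period = 2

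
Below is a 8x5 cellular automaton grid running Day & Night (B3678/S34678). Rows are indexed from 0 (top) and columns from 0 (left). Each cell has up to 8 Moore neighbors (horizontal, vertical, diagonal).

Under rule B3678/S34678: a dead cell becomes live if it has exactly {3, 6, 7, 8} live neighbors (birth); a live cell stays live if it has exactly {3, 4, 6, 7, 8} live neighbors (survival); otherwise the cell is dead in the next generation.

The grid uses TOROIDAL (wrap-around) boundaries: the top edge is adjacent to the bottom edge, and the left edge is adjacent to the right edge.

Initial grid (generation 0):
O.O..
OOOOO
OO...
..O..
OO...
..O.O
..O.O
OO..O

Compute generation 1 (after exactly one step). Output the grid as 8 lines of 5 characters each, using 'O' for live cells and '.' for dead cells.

Answer: OOO.O
.OOOO
O....
.....
.OOO.
.....
....O
OOO.O

Derivation:
Simulating step by step:
Generation 0 (given above): 19 live cells
Generation 1: 17 live cells
(generation 1 grid is the final answer)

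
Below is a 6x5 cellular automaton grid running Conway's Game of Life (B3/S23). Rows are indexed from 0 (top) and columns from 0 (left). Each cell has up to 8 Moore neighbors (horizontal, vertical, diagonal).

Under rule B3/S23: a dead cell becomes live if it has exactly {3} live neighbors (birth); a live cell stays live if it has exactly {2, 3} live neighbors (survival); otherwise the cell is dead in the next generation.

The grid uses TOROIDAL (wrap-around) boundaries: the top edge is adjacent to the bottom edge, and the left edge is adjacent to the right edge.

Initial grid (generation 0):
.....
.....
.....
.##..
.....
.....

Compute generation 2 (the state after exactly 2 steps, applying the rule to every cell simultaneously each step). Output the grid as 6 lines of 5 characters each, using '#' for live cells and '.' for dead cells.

Simulating step by step:
Generation 0 (given above): 2 live cells
Generation 1: 0 live cells
.....
.....
.....
.....
.....
.....
Generation 2: 0 live cells
(generation 2 grid is the final answer)

Answer: .....
.....
.....
.....
.....
.....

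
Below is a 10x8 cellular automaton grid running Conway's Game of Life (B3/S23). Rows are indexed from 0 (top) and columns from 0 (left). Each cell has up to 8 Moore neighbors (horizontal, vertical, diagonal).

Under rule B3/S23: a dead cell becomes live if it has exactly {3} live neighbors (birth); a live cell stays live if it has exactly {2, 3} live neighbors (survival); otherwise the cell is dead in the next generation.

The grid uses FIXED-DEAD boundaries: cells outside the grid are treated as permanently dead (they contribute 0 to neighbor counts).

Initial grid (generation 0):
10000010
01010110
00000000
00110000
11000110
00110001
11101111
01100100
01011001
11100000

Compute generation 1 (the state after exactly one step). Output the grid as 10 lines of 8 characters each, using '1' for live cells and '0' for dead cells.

Simulating step by step:
Generation 0 (given above): 32 live cells
Generation 1: 24 live cells
(generation 1 grid is the final answer)

Answer: 00000110
00000110
00011000
01100000
01001010
00010001
10001101
00000001
00011000
11110000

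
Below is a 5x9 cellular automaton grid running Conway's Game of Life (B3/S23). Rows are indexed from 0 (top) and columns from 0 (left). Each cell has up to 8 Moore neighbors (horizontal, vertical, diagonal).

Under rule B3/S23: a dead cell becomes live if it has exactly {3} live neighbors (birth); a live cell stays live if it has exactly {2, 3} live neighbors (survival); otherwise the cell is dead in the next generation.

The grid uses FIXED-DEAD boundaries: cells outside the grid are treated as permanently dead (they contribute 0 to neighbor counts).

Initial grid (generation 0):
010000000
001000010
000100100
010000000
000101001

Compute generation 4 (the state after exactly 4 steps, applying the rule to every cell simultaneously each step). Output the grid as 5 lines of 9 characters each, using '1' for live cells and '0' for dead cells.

Simulating step by step:
Generation 0 (given above): 9 live cells
Generation 1: 4 live cells
000000000
001000000
001000000
001010000
000000000
Generation 2: 3 live cells
000000000
000000000
011000000
000100000
000000000
Generation 3: 2 live cells
000000000
000000000
001000000
001000000
000000000
Generation 4: 0 live cells
(generation 4 grid is the final answer)

Answer: 000000000
000000000
000000000
000000000
000000000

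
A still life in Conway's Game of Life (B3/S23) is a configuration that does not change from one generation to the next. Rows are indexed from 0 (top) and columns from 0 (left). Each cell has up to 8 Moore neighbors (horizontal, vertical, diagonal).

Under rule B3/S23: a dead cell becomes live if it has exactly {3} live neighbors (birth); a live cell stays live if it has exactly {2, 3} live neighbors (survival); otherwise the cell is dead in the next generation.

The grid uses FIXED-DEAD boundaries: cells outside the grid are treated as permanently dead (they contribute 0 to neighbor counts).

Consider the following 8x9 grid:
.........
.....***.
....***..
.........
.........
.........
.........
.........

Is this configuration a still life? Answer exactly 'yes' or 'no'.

Answer: no

Derivation:
Compute generation 1 and compare to generation 0 (given above):
Generation 1:
......*..
....*..*.
....*..*.
.....*...
.........
.........
.........
.........
Cell (0,6) differs: gen0=0 vs gen1=1 -> NOT a still life.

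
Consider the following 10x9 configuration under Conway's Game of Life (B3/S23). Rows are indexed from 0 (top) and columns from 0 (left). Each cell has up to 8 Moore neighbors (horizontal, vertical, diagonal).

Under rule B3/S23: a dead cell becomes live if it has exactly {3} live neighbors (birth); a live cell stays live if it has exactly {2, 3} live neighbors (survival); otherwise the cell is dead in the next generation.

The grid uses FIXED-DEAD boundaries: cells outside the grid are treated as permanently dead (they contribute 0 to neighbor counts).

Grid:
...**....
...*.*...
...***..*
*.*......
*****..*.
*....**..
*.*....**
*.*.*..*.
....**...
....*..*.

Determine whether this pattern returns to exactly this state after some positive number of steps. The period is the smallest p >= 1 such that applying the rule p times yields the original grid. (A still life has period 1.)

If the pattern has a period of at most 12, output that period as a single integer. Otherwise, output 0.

Simulating and comparing each generation to the original:
Gen 0 (original, given above): 31 live cells
Gen 1: 35 live cells, differs from original
Gen 2: 21 live cells, differs from original
Gen 3: 26 live cells, differs from original
Gen 4: 17 live cells, differs from original
Gen 5: 12 live cells, differs from original
Gen 6: 12 live cells, differs from original
Gen 7: 9 live cells, differs from original
Gen 8: 7 live cells, differs from original
Gen 9: 7 live cells, differs from original
Gen 10: 7 live cells, differs from original
Gen 11: 7 live cells, differs from original
Gen 12: 7 live cells, differs from original
No period found within 12 steps.

Answer: 0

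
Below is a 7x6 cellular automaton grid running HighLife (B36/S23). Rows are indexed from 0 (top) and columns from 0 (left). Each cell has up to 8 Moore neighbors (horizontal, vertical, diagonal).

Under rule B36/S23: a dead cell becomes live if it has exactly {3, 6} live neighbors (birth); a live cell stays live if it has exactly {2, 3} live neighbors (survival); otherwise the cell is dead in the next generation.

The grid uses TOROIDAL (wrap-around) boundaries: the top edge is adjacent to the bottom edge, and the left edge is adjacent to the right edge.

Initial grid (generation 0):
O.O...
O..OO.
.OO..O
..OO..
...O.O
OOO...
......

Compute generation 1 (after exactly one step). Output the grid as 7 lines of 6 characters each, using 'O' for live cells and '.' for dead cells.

Answer: .O.O.O
O..OO.
OO...O
OO.O..
O..OO.
OOO...
O.O...

Derivation:
Simulating step by step:
Generation 0 (given above): 15 live cells
Generation 1: 20 live cells
(generation 1 grid is the final answer)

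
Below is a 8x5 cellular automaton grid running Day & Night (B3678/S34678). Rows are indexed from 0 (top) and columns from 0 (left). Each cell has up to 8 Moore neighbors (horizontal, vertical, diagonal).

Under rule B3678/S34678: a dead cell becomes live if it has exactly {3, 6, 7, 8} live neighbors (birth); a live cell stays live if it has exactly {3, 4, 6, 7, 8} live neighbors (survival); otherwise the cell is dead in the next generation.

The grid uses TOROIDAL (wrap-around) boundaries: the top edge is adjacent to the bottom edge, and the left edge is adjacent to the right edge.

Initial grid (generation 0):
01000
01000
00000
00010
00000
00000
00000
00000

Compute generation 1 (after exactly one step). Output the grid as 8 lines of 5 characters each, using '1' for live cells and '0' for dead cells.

Answer: 00000
00000
00000
00000
00000
00000
00000
00000

Derivation:
Simulating step by step:
Generation 0 (given above): 3 live cells
Generation 1: 0 live cells
(generation 1 grid is the final answer)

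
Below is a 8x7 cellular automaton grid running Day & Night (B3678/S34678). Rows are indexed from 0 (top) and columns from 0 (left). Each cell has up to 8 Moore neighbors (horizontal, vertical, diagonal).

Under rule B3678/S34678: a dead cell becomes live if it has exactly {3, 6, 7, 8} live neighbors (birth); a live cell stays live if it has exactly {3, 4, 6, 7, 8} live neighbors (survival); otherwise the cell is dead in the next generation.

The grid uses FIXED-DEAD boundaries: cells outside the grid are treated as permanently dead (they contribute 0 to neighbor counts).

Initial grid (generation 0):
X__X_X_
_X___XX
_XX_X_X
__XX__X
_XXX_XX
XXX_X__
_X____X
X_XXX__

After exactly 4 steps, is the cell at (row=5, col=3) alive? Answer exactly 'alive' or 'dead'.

Simulating step by step:
Generation 0 (given above): 28 live cells
Generation 1: 20 live cells
____X_X
XX_X_XX
_XX___X
__X___X
X_X__X_
X_____X
____XX_
_X_____
Generation 2: 15 live cells
_______
_X__XXX
XXXX__X
__XX_X_
______X
_X__X__
_______
_______
Generation 3: 16 live cells
_____X_
XX_X_X_
_X_X__X
__XXX_X
__XXXX_
_______
_______
_______
Generation 4: 13 live cells
____X__
______X
XXXX___
_X_X___
__X_XX_
___XX__
_______
_______

Cell (5,3) at generation 4: 1 -> alive

Answer: alive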